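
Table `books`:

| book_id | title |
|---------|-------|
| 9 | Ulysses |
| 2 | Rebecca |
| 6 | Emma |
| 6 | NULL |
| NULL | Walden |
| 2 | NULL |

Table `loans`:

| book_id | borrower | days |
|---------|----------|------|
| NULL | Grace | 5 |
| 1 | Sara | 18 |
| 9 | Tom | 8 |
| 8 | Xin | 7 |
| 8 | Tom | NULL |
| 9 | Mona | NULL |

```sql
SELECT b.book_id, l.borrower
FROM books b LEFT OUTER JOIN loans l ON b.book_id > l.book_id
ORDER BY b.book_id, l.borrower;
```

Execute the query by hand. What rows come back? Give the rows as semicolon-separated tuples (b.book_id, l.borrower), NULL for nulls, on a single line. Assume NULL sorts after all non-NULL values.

(2, Sara); (2, Sara); (6, Sara); (6, Sara); (9, Sara); (9, Tom); (9, Xin); (NULL, NULL)

LEFT JOIN keeps every row from `books`; unmatched rows get NULL for `loans`'s columns.
Matching on b.book_id > l.book_id. A NULL in a compared column never satisfies the condition.
- b row (book_id=9): matches 3 l row(s) → 3 output row(s).
- b row (book_id=2): matches 1 l row(s) → 1 output row(s).
- b row (book_id=6): matches 1 l row(s) → 1 output row(s).
- b row (book_id=6): matches 1 l row(s) → 1 output row(s).
- b row (book_id=NULL): no match → kept, l columns NULL.
- b row (book_id=2): matches 1 l row(s) → 1 output row(s).
After projecting and ordering:
b.book_id | l.borrower
2 | Sara
2 | Sara
6 | Sara
6 | Sara
9 | Sara
9 | Tom
9 | Xin
NULL | NULL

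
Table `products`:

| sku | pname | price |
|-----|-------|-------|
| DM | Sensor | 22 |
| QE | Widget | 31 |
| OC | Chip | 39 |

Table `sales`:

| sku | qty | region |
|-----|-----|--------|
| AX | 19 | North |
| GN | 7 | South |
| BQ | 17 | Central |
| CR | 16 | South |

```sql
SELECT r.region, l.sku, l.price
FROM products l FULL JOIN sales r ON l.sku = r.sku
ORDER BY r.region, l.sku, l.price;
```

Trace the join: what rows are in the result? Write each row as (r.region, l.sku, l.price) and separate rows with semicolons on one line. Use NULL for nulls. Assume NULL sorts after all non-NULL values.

(Central, NULL, NULL); (North, NULL, NULL); (South, NULL, NULL); (South, NULL, NULL); (NULL, DM, 22); (NULL, OC, 39); (NULL, QE, 31)

FULL OUTER JOIN keeps every row from both sides; unmatched rows get NULL for the other side's columns.
Matching on l.sku = r.sku.
Matched pairs: 0; unmatched l rows kept: 3; unmatched r rows kept: 4.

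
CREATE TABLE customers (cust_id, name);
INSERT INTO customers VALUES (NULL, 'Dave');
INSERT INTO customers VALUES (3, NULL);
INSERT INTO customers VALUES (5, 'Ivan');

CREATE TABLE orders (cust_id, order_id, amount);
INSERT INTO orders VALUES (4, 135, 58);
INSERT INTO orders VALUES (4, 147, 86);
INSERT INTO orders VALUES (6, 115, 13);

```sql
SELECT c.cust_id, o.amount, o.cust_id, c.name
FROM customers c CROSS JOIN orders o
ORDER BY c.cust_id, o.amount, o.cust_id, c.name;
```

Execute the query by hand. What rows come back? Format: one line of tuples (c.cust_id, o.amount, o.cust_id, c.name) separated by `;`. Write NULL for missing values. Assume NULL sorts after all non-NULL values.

CROSS JOIN pairs every row of `customers` with every row of `orders`: 3 × 3 = 9 rows.

(3, 13, 6, NULL); (3, 58, 4, NULL); (3, 86, 4, NULL); (5, 13, 6, Ivan); (5, 58, 4, Ivan); (5, 86, 4, Ivan); (NULL, 13, 6, Dave); (NULL, 58, 4, Dave); (NULL, 86, 4, Dave)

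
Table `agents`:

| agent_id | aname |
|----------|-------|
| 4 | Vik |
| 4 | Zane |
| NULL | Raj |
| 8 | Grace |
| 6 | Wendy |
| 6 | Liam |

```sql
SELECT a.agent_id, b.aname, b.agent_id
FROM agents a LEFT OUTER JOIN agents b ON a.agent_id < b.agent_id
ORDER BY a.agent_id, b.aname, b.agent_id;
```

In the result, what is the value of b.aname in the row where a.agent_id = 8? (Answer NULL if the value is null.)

LEFT JOIN keeps every row from `agents a`; unmatched rows get NULL for `agents b`'s columns.
Matching on a.agent_id < b.agent_id. A NULL in a compared column never satisfies the condition.
- a row (agent_id=4): matches 3 b row(s) → 3 output row(s).
- a row (agent_id=4): matches 3 b row(s) → 3 output row(s).
- a row (agent_id=NULL): no match → kept, b columns NULL.
- a row (agent_id=8): no match → kept, b columns NULL.
- a row (agent_id=6): matches 1 b row(s) → 1 output row(s).
- a row (agent_id=6): matches 1 b row(s) → 1 output row(s).

NULL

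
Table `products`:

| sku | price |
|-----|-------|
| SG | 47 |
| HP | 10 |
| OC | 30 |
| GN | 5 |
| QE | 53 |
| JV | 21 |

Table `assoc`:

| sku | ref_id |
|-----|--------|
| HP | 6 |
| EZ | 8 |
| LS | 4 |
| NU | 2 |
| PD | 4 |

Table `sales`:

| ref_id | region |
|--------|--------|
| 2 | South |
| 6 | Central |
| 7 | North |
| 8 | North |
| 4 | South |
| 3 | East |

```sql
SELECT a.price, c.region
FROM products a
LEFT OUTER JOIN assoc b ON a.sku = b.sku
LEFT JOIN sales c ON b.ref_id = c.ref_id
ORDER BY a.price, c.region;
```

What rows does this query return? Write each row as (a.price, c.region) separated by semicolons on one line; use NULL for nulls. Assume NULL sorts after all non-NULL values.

Joins associate left-to-right: products LEFT JOIN assoc on sku gives 6 intermediate row(s).
Then LEFT JOIN `sales c` on ref_id: each of those 6 rows is kept; rows whose b.ref_id has no match in c get NULL for c's columns.

(5, NULL); (10, Central); (21, NULL); (30, NULL); (47, NULL); (53, NULL)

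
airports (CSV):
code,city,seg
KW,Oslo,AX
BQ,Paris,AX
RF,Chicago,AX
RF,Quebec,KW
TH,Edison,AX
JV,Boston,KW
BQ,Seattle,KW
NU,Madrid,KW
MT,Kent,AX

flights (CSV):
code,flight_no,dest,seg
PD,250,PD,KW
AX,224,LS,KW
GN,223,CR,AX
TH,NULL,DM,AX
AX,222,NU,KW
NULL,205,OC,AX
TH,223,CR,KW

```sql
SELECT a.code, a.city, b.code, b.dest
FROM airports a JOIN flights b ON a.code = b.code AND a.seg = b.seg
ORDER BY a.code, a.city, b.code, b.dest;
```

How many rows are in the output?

INNER JOIN keeps only pairs where the ON condition holds.
Matching on a.code = b.code AND a.seg = b.seg. A NULL in a compared column never satisfies the condition.
- a (code=KW, seg=AX) has no partner → excluded.
- a (code=BQ, seg=AX) has no partner → excluded.
- a (code=RF, seg=AX) has no partner → excluded.
- a (code=RF, seg=KW) has no partner → excluded.
- a (code=TH, seg=AX) pairs with 1 row(s) of b.
- a (code=JV, seg=KW) has no partner → excluded.
- a (code=BQ, seg=KW) has no partner → excluded.
- a (code=NU, seg=KW) has no partner → excluded.
- a (code=MT, seg=AX) has no partner → excluded.
Total: 1 rows.

1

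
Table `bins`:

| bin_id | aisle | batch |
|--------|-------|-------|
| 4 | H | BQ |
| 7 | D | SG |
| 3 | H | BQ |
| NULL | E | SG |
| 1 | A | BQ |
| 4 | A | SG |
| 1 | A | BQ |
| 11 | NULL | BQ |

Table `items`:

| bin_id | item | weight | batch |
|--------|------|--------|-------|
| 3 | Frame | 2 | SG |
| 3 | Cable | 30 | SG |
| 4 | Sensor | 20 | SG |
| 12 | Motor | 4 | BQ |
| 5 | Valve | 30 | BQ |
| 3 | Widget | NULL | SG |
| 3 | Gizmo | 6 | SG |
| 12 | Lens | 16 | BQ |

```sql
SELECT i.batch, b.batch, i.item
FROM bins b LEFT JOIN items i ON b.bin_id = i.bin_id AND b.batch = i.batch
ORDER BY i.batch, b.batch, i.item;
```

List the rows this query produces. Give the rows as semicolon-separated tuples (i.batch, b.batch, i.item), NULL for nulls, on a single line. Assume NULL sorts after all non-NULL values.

(SG, SG, Sensor); (NULL, BQ, NULL); (NULL, BQ, NULL); (NULL, BQ, NULL); (NULL, BQ, NULL); (NULL, BQ, NULL); (NULL, SG, NULL); (NULL, SG, NULL)

LEFT JOIN keeps every row from `bins`; unmatched rows get NULL for `items`'s columns.
Matching on b.bin_id = i.bin_id AND b.batch = i.batch. A NULL in a compared column never satisfies the condition.
Matched pairs: 1; unmatched b rows kept: 7.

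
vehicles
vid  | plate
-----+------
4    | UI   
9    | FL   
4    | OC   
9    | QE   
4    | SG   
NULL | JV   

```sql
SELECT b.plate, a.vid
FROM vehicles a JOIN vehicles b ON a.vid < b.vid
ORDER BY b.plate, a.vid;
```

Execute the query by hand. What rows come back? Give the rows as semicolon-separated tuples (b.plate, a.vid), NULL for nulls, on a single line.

(FL, 4); (FL, 4); (FL, 4); (QE, 4); (QE, 4); (QE, 4)

INNER JOIN keeps only pairs where the ON condition holds.
Matching on a.vid < b.vid. A NULL in a compared column never satisfies the condition.
- a row (vid=4): matches 2 b row(s) → 2 output row(s).
- a row (vid=9): no match → dropped.
- a row (vid=4): matches 2 b row(s) → 2 output row(s).
- a row (vid=9): no match → dropped.
- a row (vid=4): matches 2 b row(s) → 2 output row(s).
- a row (vid=NULL): no match → dropped.
After projecting and ordering:
b.plate | a.vid
FL | 4
FL | 4
FL | 4
QE | 4
QE | 4
QE | 4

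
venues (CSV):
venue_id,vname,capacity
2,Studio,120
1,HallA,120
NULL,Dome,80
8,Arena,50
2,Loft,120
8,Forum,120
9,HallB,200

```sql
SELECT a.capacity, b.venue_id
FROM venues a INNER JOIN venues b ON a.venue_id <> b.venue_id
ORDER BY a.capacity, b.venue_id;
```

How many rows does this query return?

INNER JOIN keeps only pairs where the ON condition holds.
Matching on a.venue_id <> b.venue_id. A NULL in a compared column never satisfies the condition.
- venue_id=2: 4 matching b row(s), so 4 row(s) emitted.
- venue_id=1: 5 matching b row(s), so 5 row(s) emitted.
- venue_id=NULL: no matching b row, dropped.
- venue_id=8: 4 matching b row(s), so 4 row(s) emitted.
- venue_id=2: 4 matching b row(s), so 4 row(s) emitted.
- venue_id=8: 4 matching b row(s), so 4 row(s) emitted.
- venue_id=9: 5 matching b row(s), so 5 row(s) emitted.
Total: 26 rows.

26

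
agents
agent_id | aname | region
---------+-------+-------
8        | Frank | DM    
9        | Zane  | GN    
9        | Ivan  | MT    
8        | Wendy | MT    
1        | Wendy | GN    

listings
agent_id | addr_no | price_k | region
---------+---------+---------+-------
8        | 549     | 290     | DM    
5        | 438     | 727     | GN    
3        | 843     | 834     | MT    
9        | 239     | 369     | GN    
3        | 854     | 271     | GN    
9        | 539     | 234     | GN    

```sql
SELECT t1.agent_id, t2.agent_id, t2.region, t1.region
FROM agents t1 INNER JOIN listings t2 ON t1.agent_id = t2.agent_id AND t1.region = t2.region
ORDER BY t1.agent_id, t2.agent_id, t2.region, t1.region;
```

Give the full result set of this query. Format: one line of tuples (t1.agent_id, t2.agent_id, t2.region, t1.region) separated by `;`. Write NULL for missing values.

(8, 8, DM, DM); (9, 9, GN, GN); (9, 9, GN, GN)

INNER JOIN keeps only pairs where the ON condition holds.
Matching on t1.agent_id = t2.agent_id AND t1.region = t2.region.
- agent_id=8, region=DM: 1 matching t2 row(s), so 1 row(s) emitted.
- agent_id=9, region=GN: 2 matching t2 row(s), so 2 row(s) emitted.
- agent_id=9, region=MT: no matching t2 row, dropped.
- agent_id=8, region=MT: no matching t2 row, dropped.
- agent_id=1, region=GN: no matching t2 row, dropped.
After projecting and ordering:
t1.agent_id | t2.agent_id | t2.region | t1.region
8 | 8 | DM | DM
9 | 9 | GN | GN
9 | 9 | GN | GN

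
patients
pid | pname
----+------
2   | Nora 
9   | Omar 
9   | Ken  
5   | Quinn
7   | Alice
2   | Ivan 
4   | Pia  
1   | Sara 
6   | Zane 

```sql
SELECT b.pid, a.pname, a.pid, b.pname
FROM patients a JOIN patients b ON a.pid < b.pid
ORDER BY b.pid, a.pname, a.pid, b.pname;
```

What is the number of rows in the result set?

34

INNER JOIN keeps only pairs where the ON condition holds.
Matching on a.pid < b.pid.
Matched pairs: 34.
Total: 34 rows.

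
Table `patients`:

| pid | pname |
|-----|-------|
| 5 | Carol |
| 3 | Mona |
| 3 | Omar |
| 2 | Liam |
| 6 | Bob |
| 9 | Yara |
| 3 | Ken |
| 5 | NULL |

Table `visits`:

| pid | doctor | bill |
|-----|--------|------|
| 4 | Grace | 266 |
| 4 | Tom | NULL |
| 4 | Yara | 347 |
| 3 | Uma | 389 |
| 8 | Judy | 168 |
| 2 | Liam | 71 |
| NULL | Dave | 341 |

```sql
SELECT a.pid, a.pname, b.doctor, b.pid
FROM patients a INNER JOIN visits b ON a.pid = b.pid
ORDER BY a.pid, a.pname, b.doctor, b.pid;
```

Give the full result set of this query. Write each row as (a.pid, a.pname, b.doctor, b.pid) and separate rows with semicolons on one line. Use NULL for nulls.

(2, Liam, Liam, 2); (3, Ken, Uma, 3); (3, Mona, Uma, 3); (3, Omar, Uma, 3)

INNER JOIN keeps only pairs where the ON condition holds.
Matching on a.pid = b.pid. A NULL in a compared column never satisfies the condition.
- a[0] pid=5 → no match; dropped.
- a[1] pid=3 → 1 match(es) in b → 1 row(s).
- a[2] pid=3 → 1 match(es) in b → 1 row(s).
- a[3] pid=2 → 1 match(es) in b → 1 row(s).
- a[4] pid=6 → no match; dropped.
- a[5] pid=9 → no match; dropped.
- a[6] pid=3 → 1 match(es) in b → 1 row(s).
- a[7] pid=5 → no match; dropped.
After projecting and ordering:
a.pid | a.pname | b.doctor | b.pid
2 | Liam | Liam | 2
3 | Ken | Uma | 3
3 | Mona | Uma | 3
3 | Omar | Uma | 3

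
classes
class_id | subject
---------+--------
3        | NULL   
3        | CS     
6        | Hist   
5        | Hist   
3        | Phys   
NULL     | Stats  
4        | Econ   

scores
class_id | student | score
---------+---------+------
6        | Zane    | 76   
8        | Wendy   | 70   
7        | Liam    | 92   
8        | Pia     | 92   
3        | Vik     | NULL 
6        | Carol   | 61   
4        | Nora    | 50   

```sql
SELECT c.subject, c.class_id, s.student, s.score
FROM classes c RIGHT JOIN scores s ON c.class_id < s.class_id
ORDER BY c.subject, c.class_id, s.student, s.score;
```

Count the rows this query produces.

32

RIGHT JOIN keeps every row from `scores`; unmatched rows get NULL for `classes`'s columns.
Matching on c.class_id < s.class_id. A NULL in a compared column never satisfies the condition.
- c row (class_id=3): matches 6 s row(s) → 6 output row(s).
- c row (class_id=3): matches 6 s row(s) → 6 output row(s).
- c row (class_id=6): matches 3 s row(s) → 3 output row(s).
- c row (class_id=5): matches 5 s row(s) → 5 output row(s).
- c row (class_id=3): matches 6 s row(s) → 6 output row(s).
- c row (class_id=NULL): no match.
- c row (class_id=4): matches 5 s row(s) → 5 output row(s).
- 1 row(s) from s found no c partner → padded with NULL.
Total: 31 matched + 1 padded = 32 rows.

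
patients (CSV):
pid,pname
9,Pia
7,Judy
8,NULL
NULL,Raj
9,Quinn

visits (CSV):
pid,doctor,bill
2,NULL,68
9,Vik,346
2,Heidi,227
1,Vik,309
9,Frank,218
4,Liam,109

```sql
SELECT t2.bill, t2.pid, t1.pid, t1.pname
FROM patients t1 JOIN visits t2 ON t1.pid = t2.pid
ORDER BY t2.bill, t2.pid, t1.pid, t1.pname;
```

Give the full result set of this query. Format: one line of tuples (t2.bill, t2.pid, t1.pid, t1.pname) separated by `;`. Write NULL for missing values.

INNER JOIN keeps only pairs where the ON condition holds.
Matching on t1.pid = t2.pid. A NULL in a compared column never satisfies the condition.
- t1[0] pid=9 → 2 match(es) in t2 → 2 row(s).
- t1[1] pid=7 → no match; dropped.
- t1[2] pid=8 → no match; dropped.
- t1[3] pid=NULL → no match; dropped.
- t1[4] pid=9 → 2 match(es) in t2 → 2 row(s).
After projecting and ordering:
t2.bill | t2.pid | t1.pid | t1.pname
218 | 9 | 9 | Pia
218 | 9 | 9 | Quinn
346 | 9 | 9 | Pia
346 | 9 | 9 | Quinn

(218, 9, 9, Pia); (218, 9, 9, Quinn); (346, 9, 9, Pia); (346, 9, 9, Quinn)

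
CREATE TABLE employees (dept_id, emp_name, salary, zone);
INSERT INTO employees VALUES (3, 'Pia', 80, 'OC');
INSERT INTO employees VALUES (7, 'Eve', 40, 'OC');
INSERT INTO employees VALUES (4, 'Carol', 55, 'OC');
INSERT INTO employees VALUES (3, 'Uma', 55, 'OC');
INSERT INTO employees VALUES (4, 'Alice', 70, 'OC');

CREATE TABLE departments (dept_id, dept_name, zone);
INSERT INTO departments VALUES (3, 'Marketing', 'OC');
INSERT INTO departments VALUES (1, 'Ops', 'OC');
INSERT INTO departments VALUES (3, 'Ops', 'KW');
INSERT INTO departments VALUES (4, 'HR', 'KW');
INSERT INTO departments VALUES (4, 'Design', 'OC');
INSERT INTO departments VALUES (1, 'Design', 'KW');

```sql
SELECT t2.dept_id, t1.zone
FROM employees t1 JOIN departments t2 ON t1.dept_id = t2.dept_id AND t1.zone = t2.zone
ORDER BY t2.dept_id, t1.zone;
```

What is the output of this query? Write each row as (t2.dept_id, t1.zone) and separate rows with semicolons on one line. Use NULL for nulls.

INNER JOIN keeps only pairs where the ON condition holds.
Matching on t1.dept_id = t2.dept_id AND t1.zone = t2.zone.
- dept_id=3, zone=OC: 1 matching t2 row(s), so 1 row(s) emitted.
- dept_id=7, zone=OC: no matching t2 row, dropped.
- dept_id=4, zone=OC: 1 matching t2 row(s), so 1 row(s) emitted.
- dept_id=3, zone=OC: 1 matching t2 row(s), so 1 row(s) emitted.
- dept_id=4, zone=OC: 1 matching t2 row(s), so 1 row(s) emitted.
After projecting and ordering:
t2.dept_id | t1.zone
3 | OC
3 | OC
4 | OC
4 | OC

(3, OC); (3, OC); (4, OC); (4, OC)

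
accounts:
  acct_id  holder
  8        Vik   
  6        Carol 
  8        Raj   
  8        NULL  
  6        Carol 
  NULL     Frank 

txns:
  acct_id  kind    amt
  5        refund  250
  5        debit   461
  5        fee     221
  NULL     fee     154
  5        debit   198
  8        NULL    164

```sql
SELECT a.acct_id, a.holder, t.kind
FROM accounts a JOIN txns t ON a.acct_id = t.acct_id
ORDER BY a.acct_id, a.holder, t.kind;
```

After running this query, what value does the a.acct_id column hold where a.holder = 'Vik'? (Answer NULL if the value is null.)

8

INNER JOIN keeps only pairs where the ON condition holds.
Matching on a.acct_id = t.acct_id. A NULL in a compared column never satisfies the condition.
Matched pairs: 3.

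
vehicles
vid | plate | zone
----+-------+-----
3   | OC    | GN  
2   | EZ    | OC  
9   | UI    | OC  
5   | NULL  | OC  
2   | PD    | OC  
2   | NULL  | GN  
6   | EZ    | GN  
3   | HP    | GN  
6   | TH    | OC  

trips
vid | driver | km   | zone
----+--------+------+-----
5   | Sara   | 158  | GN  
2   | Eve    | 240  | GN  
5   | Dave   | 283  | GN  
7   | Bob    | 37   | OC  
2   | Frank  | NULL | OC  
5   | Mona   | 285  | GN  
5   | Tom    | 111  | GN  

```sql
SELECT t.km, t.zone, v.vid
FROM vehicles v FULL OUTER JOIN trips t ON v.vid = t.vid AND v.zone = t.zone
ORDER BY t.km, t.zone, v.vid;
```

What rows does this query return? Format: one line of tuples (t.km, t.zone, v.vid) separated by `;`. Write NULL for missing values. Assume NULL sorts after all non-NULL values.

(37, OC, NULL); (111, GN, NULL); (158, GN, NULL); (240, GN, 2); (283, GN, NULL); (285, GN, NULL); (NULL, OC, 2); (NULL, OC, 2); (NULL, NULL, 3); (NULL, NULL, 3); (NULL, NULL, 5); (NULL, NULL, 6); (NULL, NULL, 6); (NULL, NULL, 9)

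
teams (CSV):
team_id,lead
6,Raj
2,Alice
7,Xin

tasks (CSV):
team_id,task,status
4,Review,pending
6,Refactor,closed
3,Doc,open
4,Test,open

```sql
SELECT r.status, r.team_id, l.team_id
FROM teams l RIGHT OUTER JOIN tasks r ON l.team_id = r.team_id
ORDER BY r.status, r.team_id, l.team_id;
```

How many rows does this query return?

4

RIGHT JOIN keeps every row from `tasks`; unmatched rows get NULL for `teams`'s columns.
Matching on l.team_id = r.team_id.
Matched pairs: 1; unmatched r rows kept: 3.
Total: 1 matched + 3 padded = 4 rows.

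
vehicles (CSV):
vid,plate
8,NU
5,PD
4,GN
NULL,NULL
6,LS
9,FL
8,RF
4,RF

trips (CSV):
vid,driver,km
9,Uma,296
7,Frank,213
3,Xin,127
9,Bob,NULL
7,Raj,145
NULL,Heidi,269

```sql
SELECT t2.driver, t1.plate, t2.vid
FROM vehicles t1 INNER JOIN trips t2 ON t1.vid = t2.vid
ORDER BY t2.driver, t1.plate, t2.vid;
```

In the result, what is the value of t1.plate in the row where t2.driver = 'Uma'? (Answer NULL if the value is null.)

FL

INNER JOIN keeps only pairs where the ON condition holds.
Matching on t1.vid = t2.vid. A NULL in a compared column never satisfies the condition.
Matched pairs: 2.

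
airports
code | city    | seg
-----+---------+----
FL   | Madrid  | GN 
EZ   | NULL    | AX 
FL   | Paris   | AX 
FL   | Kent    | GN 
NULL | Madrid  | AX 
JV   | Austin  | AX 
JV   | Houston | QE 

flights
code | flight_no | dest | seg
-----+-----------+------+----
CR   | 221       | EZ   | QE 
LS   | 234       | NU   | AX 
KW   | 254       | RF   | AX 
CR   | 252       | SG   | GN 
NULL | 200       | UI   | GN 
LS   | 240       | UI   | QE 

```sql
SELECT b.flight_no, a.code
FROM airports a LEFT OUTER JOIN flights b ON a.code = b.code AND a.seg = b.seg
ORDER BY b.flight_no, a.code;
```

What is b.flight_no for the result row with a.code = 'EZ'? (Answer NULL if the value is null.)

LEFT JOIN keeps every row from `airports`; unmatched rows get NULL for `flights`'s columns.
Matching on a.code = b.code AND a.seg = b.seg. A NULL in a compared column never satisfies the condition.
- a[0] code=FL, seg=GN → no match; kept with NULLs on the b side.
- a[1] code=EZ, seg=AX → no match; kept with NULLs on the b side.
- a[2] code=FL, seg=AX → no match; kept with NULLs on the b side.
- a[3] code=FL, seg=GN → no match; kept with NULLs on the b side.
- a[4] code=NULL, seg=AX → no match; kept with NULLs on the b side.
- a[5] code=JV, seg=AX → no match; kept with NULLs on the b side.
- a[6] code=JV, seg=QE → no match; kept with NULLs on the b side.

NULL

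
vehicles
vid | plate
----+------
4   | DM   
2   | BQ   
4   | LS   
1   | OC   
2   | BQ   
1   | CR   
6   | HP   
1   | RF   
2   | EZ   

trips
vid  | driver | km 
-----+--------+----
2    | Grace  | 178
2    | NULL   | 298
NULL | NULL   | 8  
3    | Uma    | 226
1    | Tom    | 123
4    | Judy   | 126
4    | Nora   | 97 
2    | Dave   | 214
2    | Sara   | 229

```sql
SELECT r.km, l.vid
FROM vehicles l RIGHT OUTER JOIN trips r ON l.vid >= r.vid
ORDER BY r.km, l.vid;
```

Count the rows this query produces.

43

RIGHT JOIN keeps every row from `trips`; unmatched rows get NULL for `vehicles`'s columns.
Matching on l.vid >= r.vid. A NULL in a compared column never satisfies the condition.
Matched pairs: 42; unmatched r rows kept: 1.
Total: 42 matched + 1 padded = 43 rows.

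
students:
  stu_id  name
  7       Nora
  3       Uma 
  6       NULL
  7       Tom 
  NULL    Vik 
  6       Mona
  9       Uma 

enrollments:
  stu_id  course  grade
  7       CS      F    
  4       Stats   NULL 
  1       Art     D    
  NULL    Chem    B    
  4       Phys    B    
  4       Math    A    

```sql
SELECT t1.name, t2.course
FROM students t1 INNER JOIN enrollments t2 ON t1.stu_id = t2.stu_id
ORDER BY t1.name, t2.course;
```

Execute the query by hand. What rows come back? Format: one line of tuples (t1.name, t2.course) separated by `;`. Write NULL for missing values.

(Nora, CS); (Tom, CS)

INNER JOIN keeps only pairs where the ON condition holds.
Matching on t1.stu_id = t2.stu_id. A NULL in a compared column never satisfies the condition.
Matched pairs: 2.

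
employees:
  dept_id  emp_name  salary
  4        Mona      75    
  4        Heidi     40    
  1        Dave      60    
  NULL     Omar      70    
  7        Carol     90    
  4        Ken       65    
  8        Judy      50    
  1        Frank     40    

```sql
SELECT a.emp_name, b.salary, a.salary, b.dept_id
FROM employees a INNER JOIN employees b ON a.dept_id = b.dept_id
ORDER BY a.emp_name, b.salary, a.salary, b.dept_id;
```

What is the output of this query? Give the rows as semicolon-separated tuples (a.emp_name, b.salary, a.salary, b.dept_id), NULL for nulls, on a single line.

(Carol, 90, 90, 7); (Dave, 40, 60, 1); (Dave, 60, 60, 1); (Frank, 40, 40, 1); (Frank, 60, 40, 1); (Heidi, 40, 40, 4); (Heidi, 65, 40, 4); (Heidi, 75, 40, 4); (Judy, 50, 50, 8); (Ken, 40, 65, 4); (Ken, 65, 65, 4); (Ken, 75, 65, 4); (Mona, 40, 75, 4); (Mona, 65, 75, 4); (Mona, 75, 75, 4)

INNER JOIN keeps only pairs where the ON condition holds.
Matching on a.dept_id = b.dept_id. A NULL in a compared column never satisfies the condition.
- a row (dept_id=4): matches 3 b row(s) → 3 output row(s).
- a row (dept_id=4): matches 3 b row(s) → 3 output row(s).
- a row (dept_id=1): matches 2 b row(s) → 2 output row(s).
- a row (dept_id=NULL): no match → dropped.
- a row (dept_id=7): matches 1 b row(s) → 1 output row(s).
- a row (dept_id=4): matches 3 b row(s) → 3 output row(s).
- a row (dept_id=8): matches 1 b row(s) → 1 output row(s).
- a row (dept_id=1): matches 2 b row(s) → 2 output row(s).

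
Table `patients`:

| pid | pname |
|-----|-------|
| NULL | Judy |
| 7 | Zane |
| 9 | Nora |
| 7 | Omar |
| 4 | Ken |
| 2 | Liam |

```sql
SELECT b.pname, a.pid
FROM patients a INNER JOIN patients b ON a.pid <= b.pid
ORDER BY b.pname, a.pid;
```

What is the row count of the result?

INNER JOIN keeps only pairs where the ON condition holds.
Matching on a.pid <= b.pid. A NULL in a compared column never satisfies the condition.
- a row (pid=NULL): no match → dropped.
- a row (pid=7): matches 3 b row(s) → 3 output row(s).
- a row (pid=9): matches 1 b row(s) → 1 output row(s).
- a row (pid=7): matches 3 b row(s) → 3 output row(s).
- a row (pid=4): matches 4 b row(s) → 4 output row(s).
- a row (pid=2): matches 5 b row(s) → 5 output row(s).
Total: 16 rows.

16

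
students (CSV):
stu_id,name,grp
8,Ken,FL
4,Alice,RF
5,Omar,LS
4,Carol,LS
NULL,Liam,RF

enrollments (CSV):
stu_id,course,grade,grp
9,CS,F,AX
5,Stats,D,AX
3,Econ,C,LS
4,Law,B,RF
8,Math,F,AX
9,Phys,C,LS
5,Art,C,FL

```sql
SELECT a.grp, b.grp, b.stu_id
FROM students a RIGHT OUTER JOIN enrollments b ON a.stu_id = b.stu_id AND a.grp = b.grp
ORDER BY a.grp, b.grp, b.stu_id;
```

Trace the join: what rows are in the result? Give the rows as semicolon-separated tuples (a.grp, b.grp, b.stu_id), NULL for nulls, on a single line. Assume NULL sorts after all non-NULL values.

RIGHT JOIN keeps every row from `enrollments`; unmatched rows get NULL for `students`'s columns.
Matching on a.stu_id = b.stu_id AND a.grp = b.grp. A NULL in a compared column never satisfies the condition.
- a row (stu_id=8, grp=FL): no match.
- a row (stu_id=4, grp=RF): matches 1 b row(s) → 1 output row(s).
- a row (stu_id=5, grp=LS): no match.
- a row (stu_id=4, grp=LS): no match.
- a row (stu_id=NULL, grp=RF): no match.
- 6 row(s) from b found no a partner → padded with NULL.
After projecting and ordering:
a.grp | b.grp | b.stu_id
RF | RF | 4
NULL | AX | 5
NULL | AX | 8
NULL | AX | 9
NULL | FL | 5
NULL | LS | 3
NULL | LS | 9

(RF, RF, 4); (NULL, AX, 5); (NULL, AX, 8); (NULL, AX, 9); (NULL, FL, 5); (NULL, LS, 3); (NULL, LS, 9)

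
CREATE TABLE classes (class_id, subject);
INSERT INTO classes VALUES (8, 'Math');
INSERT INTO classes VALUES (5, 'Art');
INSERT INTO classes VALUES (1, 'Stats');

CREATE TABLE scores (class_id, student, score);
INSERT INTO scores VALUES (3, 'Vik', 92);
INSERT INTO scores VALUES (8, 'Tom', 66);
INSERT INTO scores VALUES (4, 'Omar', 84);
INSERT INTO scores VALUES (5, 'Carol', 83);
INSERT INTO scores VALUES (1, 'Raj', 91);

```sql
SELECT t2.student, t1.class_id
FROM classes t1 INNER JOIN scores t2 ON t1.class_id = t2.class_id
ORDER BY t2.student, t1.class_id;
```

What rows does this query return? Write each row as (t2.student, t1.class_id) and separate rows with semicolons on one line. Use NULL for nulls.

(Carol, 5); (Raj, 1); (Tom, 8)

INNER JOIN keeps only pairs where the ON condition holds.
Matching on t1.class_id = t2.class_id.
Matched pairs: 3.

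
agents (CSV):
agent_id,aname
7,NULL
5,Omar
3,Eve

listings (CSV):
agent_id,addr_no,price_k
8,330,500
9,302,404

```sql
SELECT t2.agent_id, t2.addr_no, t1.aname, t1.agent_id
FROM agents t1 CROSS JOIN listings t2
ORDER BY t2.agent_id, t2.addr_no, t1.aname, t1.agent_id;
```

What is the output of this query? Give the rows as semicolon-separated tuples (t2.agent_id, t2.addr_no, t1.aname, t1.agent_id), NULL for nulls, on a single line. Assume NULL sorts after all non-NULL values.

CROSS JOIN pairs every row of `agents` with every row of `listings`: 3 × 2 = 6 rows.

(8, 330, Eve, 3); (8, 330, Omar, 5); (8, 330, NULL, 7); (9, 302, Eve, 3); (9, 302, Omar, 5); (9, 302, NULL, 7)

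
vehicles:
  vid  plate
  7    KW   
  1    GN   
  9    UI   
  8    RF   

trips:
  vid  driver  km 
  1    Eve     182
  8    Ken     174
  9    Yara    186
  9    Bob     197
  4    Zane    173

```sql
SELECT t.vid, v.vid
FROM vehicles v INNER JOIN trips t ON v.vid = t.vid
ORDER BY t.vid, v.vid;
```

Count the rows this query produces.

4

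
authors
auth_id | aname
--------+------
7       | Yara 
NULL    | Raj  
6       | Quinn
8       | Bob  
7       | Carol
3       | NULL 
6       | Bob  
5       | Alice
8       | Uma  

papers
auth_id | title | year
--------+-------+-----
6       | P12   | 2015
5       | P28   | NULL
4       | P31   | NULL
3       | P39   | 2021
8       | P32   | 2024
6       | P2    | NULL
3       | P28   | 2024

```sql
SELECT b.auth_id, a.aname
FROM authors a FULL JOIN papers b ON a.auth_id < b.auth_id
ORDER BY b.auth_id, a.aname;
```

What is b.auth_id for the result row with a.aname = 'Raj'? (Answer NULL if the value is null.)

FULL OUTER JOIN keeps every row from both sides; unmatched rows get NULL for the other side's columns.
Matching on a.auth_id < b.auth_id. A NULL in a compared column never satisfies the condition.
- a (auth_id=7) pairs with 1 row(s) of b.
- a (auth_id=NULL) has no partner → padded with NULL.
- a (auth_id=6) pairs with 1 row(s) of b.
- a (auth_id=8) has no partner → padded with NULL.
- a (auth_id=7) pairs with 1 row(s) of b.
- a (auth_id=3) pairs with 5 row(s) of b.
- a (auth_id=6) pairs with 1 row(s) of b.
- a (auth_id=5) pairs with 3 row(s) of b.
- a (auth_id=8) has no partner → padded with NULL.
- 2 b row(s) had no a match → kept, a columns NULL.

NULL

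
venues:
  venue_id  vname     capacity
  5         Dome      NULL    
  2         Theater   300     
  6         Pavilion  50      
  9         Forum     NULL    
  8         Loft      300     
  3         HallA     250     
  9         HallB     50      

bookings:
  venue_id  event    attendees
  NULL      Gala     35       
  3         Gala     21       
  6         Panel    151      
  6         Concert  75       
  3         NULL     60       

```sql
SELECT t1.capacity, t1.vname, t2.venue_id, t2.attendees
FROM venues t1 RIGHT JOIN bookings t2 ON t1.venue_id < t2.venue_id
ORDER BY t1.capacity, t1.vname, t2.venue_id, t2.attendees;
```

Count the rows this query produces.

9

RIGHT JOIN keeps every row from `bookings`; unmatched rows get NULL for `venues`'s columns.
Matching on t1.venue_id < t2.venue_id. A NULL in a compared column never satisfies the condition.
- t1 (venue_id=5) pairs with 2 row(s) of t2.
- t1 (venue_id=2) pairs with 4 row(s) of t2.
- t1 (venue_id=6) has no partner in t2.
- t1 (venue_id=9) has no partner in t2.
- t1 (venue_id=8) has no partner in t2.
- t1 (venue_id=3) pairs with 2 row(s) of t2.
- t1 (venue_id=9) has no partner in t2.
- 1 row(s) from t2 found no t1 partner → padded with NULL.
Total: 8 matched + 1 padded = 9 rows.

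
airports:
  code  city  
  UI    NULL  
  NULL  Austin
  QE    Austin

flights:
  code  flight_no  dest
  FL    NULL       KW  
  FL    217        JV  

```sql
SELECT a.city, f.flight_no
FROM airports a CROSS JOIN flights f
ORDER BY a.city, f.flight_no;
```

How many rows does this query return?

CROSS JOIN pairs every row of `airports` with every row of `flights`: 3 × 2 = 6 rows.

6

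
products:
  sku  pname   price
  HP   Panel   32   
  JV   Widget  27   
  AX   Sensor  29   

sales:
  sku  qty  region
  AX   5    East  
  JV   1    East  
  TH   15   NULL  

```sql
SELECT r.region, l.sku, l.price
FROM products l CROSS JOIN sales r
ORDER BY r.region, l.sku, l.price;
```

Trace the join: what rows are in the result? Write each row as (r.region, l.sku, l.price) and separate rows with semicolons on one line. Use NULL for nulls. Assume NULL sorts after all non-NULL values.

CROSS JOIN pairs every row of `products` with every row of `sales`: 3 × 3 = 9 rows.
After projecting and ordering:
r.region | l.sku | l.price
East | AX | 29
East | AX | 29
East | HP | 32
East | HP | 32
East | JV | 27
East | JV | 27
NULL | AX | 29
NULL | HP | 32
NULL | JV | 27

(East, AX, 29); (East, AX, 29); (East, HP, 32); (East, HP, 32); (East, JV, 27); (East, JV, 27); (NULL, AX, 29); (NULL, HP, 32); (NULL, JV, 27)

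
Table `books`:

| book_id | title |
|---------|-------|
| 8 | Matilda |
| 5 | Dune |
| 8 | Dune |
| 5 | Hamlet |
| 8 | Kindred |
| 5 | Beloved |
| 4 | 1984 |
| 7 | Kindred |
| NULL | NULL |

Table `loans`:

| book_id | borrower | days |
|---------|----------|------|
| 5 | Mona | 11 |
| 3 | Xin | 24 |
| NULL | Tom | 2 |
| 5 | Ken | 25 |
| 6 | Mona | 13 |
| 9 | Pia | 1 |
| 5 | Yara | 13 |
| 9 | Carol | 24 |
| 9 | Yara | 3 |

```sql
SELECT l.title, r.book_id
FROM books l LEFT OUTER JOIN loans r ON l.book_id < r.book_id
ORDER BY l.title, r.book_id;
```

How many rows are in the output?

LEFT JOIN keeps every row from `books`; unmatched rows get NULL for `loans`'s columns.
Matching on l.book_id < r.book_id. A NULL in a compared column never satisfies the condition.
- l[0] book_id=8 → 3 match(es) in r → 3 row(s).
- l[1] book_id=5 → 4 match(es) in r → 4 row(s).
- l[2] book_id=8 → 3 match(es) in r → 3 row(s).
- l[3] book_id=5 → 4 match(es) in r → 4 row(s).
- l[4] book_id=8 → 3 match(es) in r → 3 row(s).
- l[5] book_id=5 → 4 match(es) in r → 4 row(s).
- l[6] book_id=4 → 7 match(es) in r → 7 row(s).
- l[7] book_id=7 → 3 match(es) in r → 3 row(s).
- l[8] book_id=NULL → no match; kept with NULLs on the r side.
Total: 31 matched + 1 padded = 32 rows.

32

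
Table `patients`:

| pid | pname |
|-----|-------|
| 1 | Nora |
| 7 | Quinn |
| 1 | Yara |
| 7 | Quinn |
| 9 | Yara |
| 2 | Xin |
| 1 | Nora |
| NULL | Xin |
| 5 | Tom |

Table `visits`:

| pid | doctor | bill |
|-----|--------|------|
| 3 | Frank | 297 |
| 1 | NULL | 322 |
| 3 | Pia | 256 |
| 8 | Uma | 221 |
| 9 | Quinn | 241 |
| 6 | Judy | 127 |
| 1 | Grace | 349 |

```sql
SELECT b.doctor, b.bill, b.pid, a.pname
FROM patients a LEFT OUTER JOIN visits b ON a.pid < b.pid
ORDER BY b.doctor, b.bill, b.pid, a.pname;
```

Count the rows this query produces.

LEFT JOIN keeps every row from `patients`; unmatched rows get NULL for `visits`'s columns.
Matching on a.pid < b.pid. A NULL in a compared column never satisfies the condition.
- a[0] pid=1 → 5 match(es) in b → 5 row(s).
- a[1] pid=7 → 2 match(es) in b → 2 row(s).
- a[2] pid=1 → 5 match(es) in b → 5 row(s).
- a[3] pid=7 → 2 match(es) in b → 2 row(s).
- a[4] pid=9 → no match; kept with NULLs on the b side.
- a[5] pid=2 → 5 match(es) in b → 5 row(s).
- a[6] pid=1 → 5 match(es) in b → 5 row(s).
- a[7] pid=NULL → no match; kept with NULLs on the b side.
- a[8] pid=5 → 3 match(es) in b → 3 row(s).
Total: 27 matched + 2 padded = 29 rows.

29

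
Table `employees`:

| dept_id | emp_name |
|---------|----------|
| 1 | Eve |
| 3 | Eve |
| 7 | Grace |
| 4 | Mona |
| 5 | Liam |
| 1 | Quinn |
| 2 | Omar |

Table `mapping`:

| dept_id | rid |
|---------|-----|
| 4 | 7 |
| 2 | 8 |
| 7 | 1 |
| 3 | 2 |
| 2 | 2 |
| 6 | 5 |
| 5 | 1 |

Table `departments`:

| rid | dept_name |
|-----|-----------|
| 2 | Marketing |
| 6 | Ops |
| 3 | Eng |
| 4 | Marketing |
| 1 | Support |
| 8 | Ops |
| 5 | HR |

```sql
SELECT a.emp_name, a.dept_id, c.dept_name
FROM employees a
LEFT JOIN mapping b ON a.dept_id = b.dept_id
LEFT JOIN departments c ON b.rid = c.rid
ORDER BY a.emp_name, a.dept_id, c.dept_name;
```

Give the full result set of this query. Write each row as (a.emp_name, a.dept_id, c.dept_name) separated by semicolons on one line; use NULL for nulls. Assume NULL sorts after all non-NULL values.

Evaluate left to right. First `employees a LEFT JOIN mapping b` on dept_id: 8 row(s).
Then LEFT JOIN `departments c` on rid: each of those 8 rows is kept; rows whose b.rid has no match in c get NULL for c's columns.

(Eve, 1, NULL); (Eve, 3, Marketing); (Grace, 7, Support); (Liam, 5, Support); (Mona, 4, NULL); (Omar, 2, Marketing); (Omar, 2, Ops); (Quinn, 1, NULL)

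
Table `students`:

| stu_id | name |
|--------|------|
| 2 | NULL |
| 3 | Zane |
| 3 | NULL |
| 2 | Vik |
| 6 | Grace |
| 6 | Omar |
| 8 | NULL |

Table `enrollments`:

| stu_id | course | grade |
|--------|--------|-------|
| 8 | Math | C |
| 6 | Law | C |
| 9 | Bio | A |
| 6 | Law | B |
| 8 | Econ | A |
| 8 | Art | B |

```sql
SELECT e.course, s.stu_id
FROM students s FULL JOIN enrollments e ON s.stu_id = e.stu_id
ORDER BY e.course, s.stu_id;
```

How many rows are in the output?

FULL OUTER JOIN keeps every row from both sides; unmatched rows get NULL for the other side's columns.
Matching on s.stu_id = e.stu_id.
Matched pairs: 7; unmatched s rows kept: 4; unmatched e rows kept: 1.
Total: 7 matched + 5 padded = 12 rows.

12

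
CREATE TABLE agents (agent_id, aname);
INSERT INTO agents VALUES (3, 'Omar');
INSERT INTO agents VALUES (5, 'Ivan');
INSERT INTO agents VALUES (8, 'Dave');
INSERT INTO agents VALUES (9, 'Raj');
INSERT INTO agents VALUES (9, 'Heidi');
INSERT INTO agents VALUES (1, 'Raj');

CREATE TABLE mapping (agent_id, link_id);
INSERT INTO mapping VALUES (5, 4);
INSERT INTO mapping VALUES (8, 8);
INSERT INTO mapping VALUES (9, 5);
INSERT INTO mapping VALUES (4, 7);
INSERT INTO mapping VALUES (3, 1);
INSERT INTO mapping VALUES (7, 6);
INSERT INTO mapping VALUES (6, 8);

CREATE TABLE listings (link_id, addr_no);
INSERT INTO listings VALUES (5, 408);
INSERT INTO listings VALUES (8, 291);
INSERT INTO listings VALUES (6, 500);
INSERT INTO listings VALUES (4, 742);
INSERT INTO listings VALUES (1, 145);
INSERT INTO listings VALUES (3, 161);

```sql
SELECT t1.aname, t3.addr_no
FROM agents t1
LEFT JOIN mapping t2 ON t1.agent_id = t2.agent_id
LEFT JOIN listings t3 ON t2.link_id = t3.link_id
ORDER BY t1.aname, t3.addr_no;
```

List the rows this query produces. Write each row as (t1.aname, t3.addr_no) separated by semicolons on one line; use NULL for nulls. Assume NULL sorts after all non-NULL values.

(Dave, 291); (Heidi, 408); (Ivan, 742); (Omar, 145); (Raj, 408); (Raj, NULL)

Joins associate left-to-right: agents LEFT JOIN mapping on agent_id gives 6 intermediate row(s).
Then LEFT JOIN `listings t3` on link_id: each of those 6 rows is kept; rows whose t2.link_id has no match in t3 get NULL for t3's columns.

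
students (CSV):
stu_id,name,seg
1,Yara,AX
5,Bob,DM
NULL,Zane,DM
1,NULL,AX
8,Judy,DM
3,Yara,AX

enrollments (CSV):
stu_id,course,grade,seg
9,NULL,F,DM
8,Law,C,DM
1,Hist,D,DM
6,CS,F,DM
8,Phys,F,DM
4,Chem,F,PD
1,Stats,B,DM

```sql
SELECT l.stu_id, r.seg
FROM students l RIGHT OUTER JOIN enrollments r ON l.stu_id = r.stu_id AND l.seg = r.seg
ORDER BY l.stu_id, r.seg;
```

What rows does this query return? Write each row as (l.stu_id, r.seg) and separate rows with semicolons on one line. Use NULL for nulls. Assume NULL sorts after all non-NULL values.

RIGHT JOIN keeps every row from `enrollments`; unmatched rows get NULL for `students`'s columns.
Matching on l.stu_id = r.stu_id AND l.seg = r.seg. A NULL in a compared column never satisfies the condition.
Matched pairs: 2; unmatched r rows kept: 5.

(8, DM); (8, DM); (NULL, DM); (NULL, DM); (NULL, DM); (NULL, DM); (NULL, PD)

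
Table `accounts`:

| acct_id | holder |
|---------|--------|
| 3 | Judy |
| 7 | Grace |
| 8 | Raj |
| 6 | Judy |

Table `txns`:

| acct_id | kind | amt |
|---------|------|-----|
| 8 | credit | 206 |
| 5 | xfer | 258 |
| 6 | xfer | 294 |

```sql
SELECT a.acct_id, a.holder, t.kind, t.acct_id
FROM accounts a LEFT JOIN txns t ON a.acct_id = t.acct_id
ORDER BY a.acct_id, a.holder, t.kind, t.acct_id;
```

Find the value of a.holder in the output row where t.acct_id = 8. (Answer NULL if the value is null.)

Raj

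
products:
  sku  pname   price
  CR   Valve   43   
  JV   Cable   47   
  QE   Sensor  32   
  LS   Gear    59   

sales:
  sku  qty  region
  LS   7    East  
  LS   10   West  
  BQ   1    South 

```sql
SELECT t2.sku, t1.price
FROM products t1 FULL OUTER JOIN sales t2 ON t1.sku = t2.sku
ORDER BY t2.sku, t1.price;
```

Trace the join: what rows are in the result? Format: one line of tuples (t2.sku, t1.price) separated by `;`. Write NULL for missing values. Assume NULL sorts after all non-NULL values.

(BQ, NULL); (LS, 59); (LS, 59); (NULL, 32); (NULL, 43); (NULL, 47)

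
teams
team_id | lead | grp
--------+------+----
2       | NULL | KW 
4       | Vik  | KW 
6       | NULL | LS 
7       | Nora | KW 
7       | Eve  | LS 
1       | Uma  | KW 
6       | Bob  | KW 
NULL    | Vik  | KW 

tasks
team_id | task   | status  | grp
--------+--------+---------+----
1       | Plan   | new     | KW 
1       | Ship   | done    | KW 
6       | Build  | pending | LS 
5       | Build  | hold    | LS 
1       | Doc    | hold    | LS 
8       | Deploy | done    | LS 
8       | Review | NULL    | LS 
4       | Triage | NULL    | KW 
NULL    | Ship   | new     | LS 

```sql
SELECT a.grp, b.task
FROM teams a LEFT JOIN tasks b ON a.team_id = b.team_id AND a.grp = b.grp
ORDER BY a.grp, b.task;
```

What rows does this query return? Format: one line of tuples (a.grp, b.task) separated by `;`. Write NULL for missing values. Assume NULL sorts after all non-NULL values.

LEFT JOIN keeps every row from `teams`; unmatched rows get NULL for `tasks`'s columns.
Matching on a.team_id = b.team_id AND a.grp = b.grp. A NULL in a compared column never satisfies the condition.
- a[0] team_id=2, grp=KW → no match; kept with NULLs on the b side.
- a[1] team_id=4, grp=KW → 1 match(es) in b → 1 row(s).
- a[2] team_id=6, grp=LS → 1 match(es) in b → 1 row(s).
- a[3] team_id=7, grp=KW → no match; kept with NULLs on the b side.
- a[4] team_id=7, grp=LS → no match; kept with NULLs on the b side.
- a[5] team_id=1, grp=KW → 2 match(es) in b → 2 row(s).
- a[6] team_id=6, grp=KW → no match; kept with NULLs on the b side.
- a[7] team_id=NULL, grp=KW → no match; kept with NULLs on the b side.
After projecting and ordering:
a.grp | b.task
KW | Plan
KW | Ship
KW | Triage
KW | NULL
KW | NULL
KW | NULL
KW | NULL
LS | Build
LS | NULL

(KW, Plan); (KW, Ship); (KW, Triage); (KW, NULL); (KW, NULL); (KW, NULL); (KW, NULL); (LS, Build); (LS, NULL)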